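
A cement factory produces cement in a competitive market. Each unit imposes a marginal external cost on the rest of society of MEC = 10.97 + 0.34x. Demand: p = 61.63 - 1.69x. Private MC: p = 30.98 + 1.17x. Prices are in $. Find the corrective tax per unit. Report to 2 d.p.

Social marginal cost = private MC + MEC = 41.95 + 1.51x.
Set SMC = demand: 41.95 + 1.51x = 61.63 - 1.69x → x* = 6.1500.
The Pigouvian tax equals MEC at x*: 10.97 + 0.34×6.1500 = 13.0610.

tax = $13.06 per unit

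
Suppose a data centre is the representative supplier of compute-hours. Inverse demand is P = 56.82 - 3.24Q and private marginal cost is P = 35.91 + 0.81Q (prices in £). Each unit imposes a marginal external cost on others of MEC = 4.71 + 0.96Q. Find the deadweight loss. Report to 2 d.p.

Market equilibrium (private): 35.91 + 0.81Q = 56.82 - 3.24Q → Q_m = 5.1630.
Social marginal cost = private MC + MEC = 40.62 + 1.77Q.
Set SMC = demand: 40.62 + 1.77Q = 56.82 - 3.24Q → Q* = 3.2335.
The loss is the area between SMC and demand from Q* to Q_m; with linear curves that's a triangle of height MEC(Q_m).
DWL = ½ × 1.9295 × 9.6664 = 9.3257.

DWL = £9.33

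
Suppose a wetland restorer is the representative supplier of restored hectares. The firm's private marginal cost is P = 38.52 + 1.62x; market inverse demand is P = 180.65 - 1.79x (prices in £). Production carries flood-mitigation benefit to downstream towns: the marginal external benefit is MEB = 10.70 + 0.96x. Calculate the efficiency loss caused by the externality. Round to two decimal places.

DWL = £524.86

Market equilibrium (private): 38.52 + 1.62x = 180.65 - 1.79x → x_m = 41.6804.
Social marginal cost = private MC − MEB = 27.82 + 0.66x.
Set SMC = demand: 27.82 + 0.66x = 180.65 - 1.79x → x* = 62.3796.
The welfare-loss triangle has base |x_m − x*| and height MEB(x_m) (the vertical gap between SMC and demand is zero at x* and MEB at x_m).
DWL = ½ × 20.6992 × 50.7131 = 524.8603.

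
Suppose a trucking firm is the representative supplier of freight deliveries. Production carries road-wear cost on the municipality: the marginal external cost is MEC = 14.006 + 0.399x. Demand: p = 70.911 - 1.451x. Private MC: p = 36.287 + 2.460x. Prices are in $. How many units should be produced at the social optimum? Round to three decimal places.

Social marginal cost = private MC + MEC = 50.293 + 2.859x.
Set SMC = demand: 50.293 + 2.859x = 70.911 - 1.451x → x* = 4.7838.

x* = 4.784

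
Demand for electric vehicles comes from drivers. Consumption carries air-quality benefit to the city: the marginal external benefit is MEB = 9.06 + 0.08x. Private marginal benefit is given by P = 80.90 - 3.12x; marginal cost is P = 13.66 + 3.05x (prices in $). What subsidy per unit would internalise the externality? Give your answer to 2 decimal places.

subsidy = $10.06 per unit

Social marginal benefit = demand + MEB = 89.96 - 3.04x.
Set SMB = MC: 89.96 - 3.04x = 13.66 + 3.05x → x* = 12.5287.
The Pigouvian subsidy equals MEB at x*: 9.06 + 0.08×12.5287 = 10.0623.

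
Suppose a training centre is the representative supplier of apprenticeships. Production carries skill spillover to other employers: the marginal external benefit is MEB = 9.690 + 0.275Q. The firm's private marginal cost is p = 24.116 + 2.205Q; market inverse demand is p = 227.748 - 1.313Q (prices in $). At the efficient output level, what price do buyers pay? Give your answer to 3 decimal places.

Social marginal cost = private MC − MEB = 14.426 + 1.930Q.
Set SMC = demand: 14.426 + 1.930Q = 227.748 - 1.313Q → Q* = 65.7792.
Consumer price on the demand curve at Q*: 227.748 − 1.313×65.7792 = 141.3799.

P = $141.380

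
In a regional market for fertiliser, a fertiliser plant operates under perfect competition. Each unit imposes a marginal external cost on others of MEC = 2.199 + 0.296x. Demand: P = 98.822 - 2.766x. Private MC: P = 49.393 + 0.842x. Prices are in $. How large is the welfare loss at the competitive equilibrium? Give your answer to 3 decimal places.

DWL = $5.010

Market equilibrium (private): 49.393 + 0.842x = 98.822 - 2.766x → x_m = 13.6998.
Social marginal cost = private MC + MEC = 51.592 + 1.138x.
Set SMC = demand: 51.592 + 1.138x = 98.822 - 2.766x → x* = 12.0978.
The welfare-loss triangle has base |x_m − x*| and height MEC(x_m) (the vertical gap between SMC and demand is zero at x* and MEC at x_m).
DWL = ½ × 1.6020 × 6.2542 = 5.0096.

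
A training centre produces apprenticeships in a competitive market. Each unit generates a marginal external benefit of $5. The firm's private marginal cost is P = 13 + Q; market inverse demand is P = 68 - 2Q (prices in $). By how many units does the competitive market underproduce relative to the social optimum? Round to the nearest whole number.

2 units

Market equilibrium (private): 13 + Q = 68 - 2Q → Q_m = 18.3333.
Social marginal cost = private MC − MEB = 8 + Q.
Set SMC = demand: 8 + Q = 68 - 2Q → Q* = 20.0000.
Gap = |18.3333 − 20.0000| = 1.6667.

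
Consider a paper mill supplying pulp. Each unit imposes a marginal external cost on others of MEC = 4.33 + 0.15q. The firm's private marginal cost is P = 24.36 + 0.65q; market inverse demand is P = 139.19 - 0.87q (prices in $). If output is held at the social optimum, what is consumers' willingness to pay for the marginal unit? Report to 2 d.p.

Social marginal cost = private MC + MEC = 28.69 + 0.80q.
Set SMC = demand: 28.69 + 0.80q = 139.19 - 0.87q → q* = 66.1677.
Consumer price on the demand curve at q*: 139.19 − 0.87×66.1677 = 81.6241.

P = $81.62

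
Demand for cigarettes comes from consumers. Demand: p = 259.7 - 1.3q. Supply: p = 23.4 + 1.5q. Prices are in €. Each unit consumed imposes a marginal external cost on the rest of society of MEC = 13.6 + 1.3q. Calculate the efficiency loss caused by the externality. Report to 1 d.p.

Market equilibrium (private): 23.4 + 1.5q = 259.7 - 1.3q → q_m = 84.3929.
Social marginal benefit = demand − MEC = 246.1 - 2.6q.
Set SMB = MC: 246.1 - 2.6q = 23.4 + 1.5q → q* = 54.3171.
Height of the DWL triangle at q_m is MC(q_m) − SMB(q_m) = MEC(q_m) = 123.3107.
DWL = ½ × 30.0758 × 123.3107 = 1854.3340.

DWL = €1854.3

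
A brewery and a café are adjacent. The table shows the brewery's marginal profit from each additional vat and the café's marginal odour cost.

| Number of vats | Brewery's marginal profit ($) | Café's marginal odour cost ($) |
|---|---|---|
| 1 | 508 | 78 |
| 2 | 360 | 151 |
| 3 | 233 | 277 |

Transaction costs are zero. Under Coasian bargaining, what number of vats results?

Bargaining reaches the level where marginal profit last exceeds marginal odour cost.
That holds through level 2 (360 ≥ 151) but not at 3 (233 < 277).

2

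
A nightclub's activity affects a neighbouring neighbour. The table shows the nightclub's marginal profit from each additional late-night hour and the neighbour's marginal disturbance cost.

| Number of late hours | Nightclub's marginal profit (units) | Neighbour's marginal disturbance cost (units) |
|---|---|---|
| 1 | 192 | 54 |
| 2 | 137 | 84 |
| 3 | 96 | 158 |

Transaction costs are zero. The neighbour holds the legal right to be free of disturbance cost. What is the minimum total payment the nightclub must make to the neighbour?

138

Efficient level: marginal profit ≥ marginal disturbance cost through level 2, so k* = 2.
With the neighbour holding the right, the nightclub must at least compensate total damage at k*: 54 + 84 = 138.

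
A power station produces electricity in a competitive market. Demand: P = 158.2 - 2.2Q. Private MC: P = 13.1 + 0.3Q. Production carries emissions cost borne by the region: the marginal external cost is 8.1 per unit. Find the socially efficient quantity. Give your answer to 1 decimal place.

Social marginal cost = private MC + MEC = 21.2 + 0.3Q.
Set SMC = demand: 21.2 + 0.3Q = 158.2 - 2.2Q → Q* = 54.8000.

Q* = 54.8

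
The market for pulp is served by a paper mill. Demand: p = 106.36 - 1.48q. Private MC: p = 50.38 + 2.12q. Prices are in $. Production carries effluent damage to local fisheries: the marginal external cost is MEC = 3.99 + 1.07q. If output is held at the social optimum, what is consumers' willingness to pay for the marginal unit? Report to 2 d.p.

Social marginal cost = private MC + MEC = 54.37 + 3.19q.
Set SMC = demand: 54.37 + 3.19q = 106.36 - 1.48q → q* = 11.1328.
Consumer price on the demand curve at q*: 106.36 − 1.48×11.1328 = 89.8835.

P = $89.88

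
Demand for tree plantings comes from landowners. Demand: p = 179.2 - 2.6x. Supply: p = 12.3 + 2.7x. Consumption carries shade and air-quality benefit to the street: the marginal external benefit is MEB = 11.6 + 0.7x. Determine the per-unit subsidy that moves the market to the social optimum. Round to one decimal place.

subsidy = 38.8 per unit

Social marginal benefit = demand + MEB = 190.8 - 1.9x.
Set SMB = MC: 190.8 - 1.9x = 12.3 + 2.7x → x* = 38.8043.
The Pigouvian subsidy equals MEB at x*: 11.6 + 0.7×38.8043 = 38.7630.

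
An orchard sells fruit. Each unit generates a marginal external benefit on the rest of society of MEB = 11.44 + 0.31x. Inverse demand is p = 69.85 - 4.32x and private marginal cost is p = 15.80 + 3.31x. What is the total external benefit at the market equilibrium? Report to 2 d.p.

Market equilibrium (private): 15.80 + 3.31x = 69.85 - 4.32x → x_m = 7.0839.
Total external benefit = ∫₀^{x_m} (11.44 + 0.31x) dx = 11.44×7.0839 + ½×0.31×7.0839² = 88.8180.

88.82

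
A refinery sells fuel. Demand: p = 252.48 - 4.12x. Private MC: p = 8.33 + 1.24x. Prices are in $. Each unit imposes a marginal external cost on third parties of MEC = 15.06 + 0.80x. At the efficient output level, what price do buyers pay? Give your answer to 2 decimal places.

P = $99.26

Social marginal cost = private MC + MEC = 23.39 + 2.04x.
Set SMC = demand: 23.39 + 2.04x = 252.48 - 4.12x → x* = 37.1899.
Consumer price on the demand curve at x*: 252.48 − 4.12×37.1899 = 99.2576.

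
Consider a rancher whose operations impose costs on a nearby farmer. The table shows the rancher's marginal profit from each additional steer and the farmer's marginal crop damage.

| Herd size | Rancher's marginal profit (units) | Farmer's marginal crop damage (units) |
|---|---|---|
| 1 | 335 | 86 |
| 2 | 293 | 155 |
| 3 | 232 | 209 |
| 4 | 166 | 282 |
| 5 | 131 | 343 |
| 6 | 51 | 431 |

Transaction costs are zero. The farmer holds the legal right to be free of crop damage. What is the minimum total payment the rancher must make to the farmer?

Efficient level: marginal profit ≥ marginal crop damage through level 3, so k* = 3.
With the farmer holding the right, the rancher must at least compensate total damage at k*: 86 + 155 + 209 = 450.

450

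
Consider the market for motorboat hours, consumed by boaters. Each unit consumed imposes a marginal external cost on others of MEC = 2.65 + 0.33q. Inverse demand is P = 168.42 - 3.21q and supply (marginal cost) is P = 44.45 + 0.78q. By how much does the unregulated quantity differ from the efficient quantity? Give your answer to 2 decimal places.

2.99 units

Market equilibrium (private): 44.45 + 0.78q = 168.42 - 3.21q → q_m = 31.0702.
Social marginal benefit = demand − MEC = 165.77 - 3.54q.
Set SMB = MC: 165.77 - 3.54q = 44.45 + 0.78q → q* = 28.0833.
Gap = |31.0702 − 28.0833| = 2.9869.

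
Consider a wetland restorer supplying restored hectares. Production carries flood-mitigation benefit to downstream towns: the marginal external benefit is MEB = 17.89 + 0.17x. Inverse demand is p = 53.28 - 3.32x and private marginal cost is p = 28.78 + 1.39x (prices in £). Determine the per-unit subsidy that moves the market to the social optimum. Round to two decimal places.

Social marginal cost = private MC − MEB = 10.89 + 1.22x.
Set SMC = demand: 10.89 + 1.22x = 53.28 - 3.32x → x* = 9.3370.
The Pigouvian subsidy equals MEB at x*: 17.89 + 0.17×9.3370 = 19.4773.

subsidy = £19.48 per unit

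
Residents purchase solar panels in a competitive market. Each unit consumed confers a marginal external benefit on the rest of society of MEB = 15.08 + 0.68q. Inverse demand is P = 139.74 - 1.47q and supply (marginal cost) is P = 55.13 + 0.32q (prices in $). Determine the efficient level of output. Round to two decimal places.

Social marginal benefit = demand + MEB = 154.82 - 0.79q.
Set SMB = MC: 154.82 - 0.79q = 55.13 + 0.32q → q* = 89.8108.

q* = 89.81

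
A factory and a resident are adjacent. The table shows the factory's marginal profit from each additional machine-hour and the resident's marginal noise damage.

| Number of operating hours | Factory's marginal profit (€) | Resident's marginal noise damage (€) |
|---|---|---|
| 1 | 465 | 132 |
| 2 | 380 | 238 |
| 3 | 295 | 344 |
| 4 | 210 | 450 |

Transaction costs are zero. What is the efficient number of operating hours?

2

Bargaining reaches the level where marginal profit last exceeds marginal noise damage.
That holds through level 2 (380 ≥ 238) but not at 3 (295 < 344).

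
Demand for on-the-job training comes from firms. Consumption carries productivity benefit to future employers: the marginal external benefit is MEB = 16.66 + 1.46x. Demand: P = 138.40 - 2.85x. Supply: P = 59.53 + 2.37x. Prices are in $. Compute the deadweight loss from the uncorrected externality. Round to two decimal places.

DWL = $199.36

Market equilibrium (private): 59.53 + 2.37x = 138.40 - 2.85x → x_m = 15.1092.
Social marginal benefit = demand + MEB = 155.06 - 1.39x.
Set SMB = MC: 155.06 - 1.39x = 59.53 + 2.37x → x* = 25.4069.
The welfare-loss triangle has base |x_m − x*| and height MEB(x_m) (the vertical gap between SMB and MC is zero at x* and MEB at x_m).
DWL = ½ × 10.2977 × 38.7194 = 199.3604.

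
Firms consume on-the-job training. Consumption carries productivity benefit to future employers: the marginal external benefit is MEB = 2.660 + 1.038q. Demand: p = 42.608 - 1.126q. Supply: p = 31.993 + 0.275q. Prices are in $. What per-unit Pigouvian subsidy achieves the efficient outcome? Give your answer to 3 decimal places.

Social marginal benefit = demand + MEB = 45.268 - 0.088q.
Set SMB = MC: 45.268 - 0.088q = 31.993 + 0.275q → q* = 36.5702.
The Pigouvian subsidy equals MEB at q*: 2.660 + 1.038×36.5702 = 40.6199.

subsidy = $40.620 per unit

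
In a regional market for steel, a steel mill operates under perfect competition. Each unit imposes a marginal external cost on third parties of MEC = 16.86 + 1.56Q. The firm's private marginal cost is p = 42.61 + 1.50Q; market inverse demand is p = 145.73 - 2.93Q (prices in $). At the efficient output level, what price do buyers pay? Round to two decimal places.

Social marginal cost = private MC + MEC = 59.47 + 3.06Q.
Set SMC = demand: 59.47 + 3.06Q = 145.73 - 2.93Q → Q* = 14.4007.
Consumer price on the demand curve at Q*: 145.73 − 2.93×14.4007 = 103.5359.

P = $103.54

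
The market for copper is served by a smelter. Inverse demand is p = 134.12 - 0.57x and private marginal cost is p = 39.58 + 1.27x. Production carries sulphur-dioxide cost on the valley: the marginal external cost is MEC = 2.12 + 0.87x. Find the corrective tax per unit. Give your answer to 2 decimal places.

Social marginal cost = private MC + MEC = 41.70 + 2.14x.
Set SMC = demand: 41.70 + 2.14x = 134.12 - 0.57x → x* = 34.1033.
The Pigouvian tax equals MEC at x*: 2.12 + 0.87×34.1033 = 31.7899.

tax = 31.79 per unit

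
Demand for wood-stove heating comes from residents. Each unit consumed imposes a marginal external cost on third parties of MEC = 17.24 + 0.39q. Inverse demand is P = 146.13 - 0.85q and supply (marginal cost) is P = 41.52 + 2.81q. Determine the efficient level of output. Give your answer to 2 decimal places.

q* = 21.57

Social marginal benefit = demand − MEC = 128.89 - 1.24q.
Set SMB = MC: 128.89 - 1.24q = 41.52 + 2.81q → q* = 21.5728.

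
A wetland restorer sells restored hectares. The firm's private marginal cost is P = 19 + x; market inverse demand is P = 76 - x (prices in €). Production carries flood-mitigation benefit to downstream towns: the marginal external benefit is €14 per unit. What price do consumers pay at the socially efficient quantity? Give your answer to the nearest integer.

P = €41

Social marginal cost = private MC − MEB = 5 + x.
Set SMC = demand: 5 + x = 76 - x → x* = 35.5000.
Consumer price on the demand curve at x*: 76 − 1×35.5000 = 40.5000.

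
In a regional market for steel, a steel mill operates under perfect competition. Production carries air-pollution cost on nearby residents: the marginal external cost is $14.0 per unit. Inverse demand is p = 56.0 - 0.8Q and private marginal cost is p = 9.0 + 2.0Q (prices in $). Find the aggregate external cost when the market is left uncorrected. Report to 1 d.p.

Market equilibrium (private): 9.0 + 2.0Q = 56.0 - 0.8Q → Q_m = 16.7857.
Total external cost = MEC × Q_m = 14.0 × 16.7857 = 234.9998.

$235.0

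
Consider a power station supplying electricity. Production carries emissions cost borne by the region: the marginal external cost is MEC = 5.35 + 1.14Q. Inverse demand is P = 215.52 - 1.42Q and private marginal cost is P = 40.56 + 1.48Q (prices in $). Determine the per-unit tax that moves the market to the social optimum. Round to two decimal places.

Social marginal cost = private MC + MEC = 45.91 + 2.62Q.
Set SMC = demand: 45.91 + 2.62Q = 215.52 - 1.42Q → Q* = 41.9827.
The Pigouvian tax equals MEC at Q*: 5.35 + 1.14×41.9827 = 53.2103.

tax = $53.21 per unit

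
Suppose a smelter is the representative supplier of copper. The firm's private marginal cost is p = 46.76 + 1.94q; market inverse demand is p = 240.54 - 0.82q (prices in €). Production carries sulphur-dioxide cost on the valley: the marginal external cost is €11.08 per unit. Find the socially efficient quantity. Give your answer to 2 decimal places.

q* = 66.20

Social marginal cost = private MC + MEC = 57.84 + 1.94q.
Set SMC = demand: 57.84 + 1.94q = 240.54 - 0.82q → q* = 66.1957.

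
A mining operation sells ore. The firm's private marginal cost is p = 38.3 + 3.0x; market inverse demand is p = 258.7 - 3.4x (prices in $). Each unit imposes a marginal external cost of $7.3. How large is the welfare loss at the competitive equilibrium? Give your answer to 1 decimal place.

Market equilibrium (private): 38.3 + 3.0x = 258.7 - 3.4x → x_m = 34.4375.
Social marginal cost = private MC + MEC = 45.6 + 3.0x.
Set SMC = demand: 45.6 + 3.0x = 258.7 - 3.4x → x* = 33.2969.
The loss is the area between SMC and demand from x* to x_m; with linear curves that's a triangle of height MEC(x_m).
DWL = ½ × 1.1406 × 7.3000 = 4.1632.

DWL = $4.2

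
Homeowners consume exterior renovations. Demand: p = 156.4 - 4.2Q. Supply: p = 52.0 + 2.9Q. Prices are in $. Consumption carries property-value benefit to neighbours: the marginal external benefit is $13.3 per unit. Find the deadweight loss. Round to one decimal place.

DWL = $12.5

Market equilibrium (private): 52.0 + 2.9Q = 156.4 - 4.2Q → Q_m = 14.7042.
Social marginal benefit = demand + MEB = 169.7 - 4.2Q.
Set SMB = MC: 169.7 - 4.2Q = 52.0 + 2.9Q → Q* = 16.5775.
Height of the DWL triangle at Q_m is SMB(Q_m) − MC(Q_m) = MEB(Q_m) = 13.3000.
DWL = ½ × 1.8733 × 13.3000 = 12.4574.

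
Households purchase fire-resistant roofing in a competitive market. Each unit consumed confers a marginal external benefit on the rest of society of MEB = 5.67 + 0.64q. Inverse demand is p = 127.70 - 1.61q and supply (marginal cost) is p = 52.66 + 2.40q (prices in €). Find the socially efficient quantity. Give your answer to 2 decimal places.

q* = 23.95

Social marginal benefit = demand + MEB = 133.37 - 0.97q.
Set SMB = MC: 133.37 - 0.97q = 52.66 + 2.40q → q* = 23.9496.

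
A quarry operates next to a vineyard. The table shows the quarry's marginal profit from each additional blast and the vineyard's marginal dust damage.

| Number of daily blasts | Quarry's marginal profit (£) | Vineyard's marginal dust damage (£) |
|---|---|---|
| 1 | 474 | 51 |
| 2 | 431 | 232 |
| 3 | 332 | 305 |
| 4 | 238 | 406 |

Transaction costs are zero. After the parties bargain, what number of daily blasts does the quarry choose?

Bargaining reaches the level where marginal profit last exceeds marginal dust damage.
That holds through level 3 (332 ≥ 305) but not at 4 (238 < 406).

3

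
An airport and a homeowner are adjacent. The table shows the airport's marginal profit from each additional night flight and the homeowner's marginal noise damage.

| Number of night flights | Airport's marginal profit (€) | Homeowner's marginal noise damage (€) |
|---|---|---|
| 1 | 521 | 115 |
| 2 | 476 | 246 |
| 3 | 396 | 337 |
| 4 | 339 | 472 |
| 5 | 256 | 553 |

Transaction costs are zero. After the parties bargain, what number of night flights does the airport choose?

3

Bargaining reaches the level where marginal profit last exceeds marginal noise damage.
That holds through level 3 (396 ≥ 337) but not at 4 (339 < 472).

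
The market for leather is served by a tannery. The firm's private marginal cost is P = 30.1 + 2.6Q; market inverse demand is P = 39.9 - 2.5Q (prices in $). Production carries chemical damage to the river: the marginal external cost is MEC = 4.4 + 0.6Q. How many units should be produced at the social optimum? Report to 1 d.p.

Q* = 0.9

Social marginal cost = private MC + MEC = 34.5 + 3.2Q.
Set SMC = demand: 34.5 + 3.2Q = 39.9 - 2.5Q → Q* = 0.9474.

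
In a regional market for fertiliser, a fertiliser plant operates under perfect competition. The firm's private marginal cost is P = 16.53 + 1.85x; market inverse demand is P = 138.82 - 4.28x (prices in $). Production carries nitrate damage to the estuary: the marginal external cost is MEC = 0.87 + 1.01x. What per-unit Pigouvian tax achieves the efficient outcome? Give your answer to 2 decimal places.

Social marginal cost = private MC + MEC = 17.40 + 2.86x.
Set SMC = demand: 17.40 + 2.86x = 138.82 - 4.28x → x* = 17.0056.
The Pigouvian tax equals MEC at x*: 0.87 + 1.01×17.0056 = 18.0457.

tax = $18.05 per unit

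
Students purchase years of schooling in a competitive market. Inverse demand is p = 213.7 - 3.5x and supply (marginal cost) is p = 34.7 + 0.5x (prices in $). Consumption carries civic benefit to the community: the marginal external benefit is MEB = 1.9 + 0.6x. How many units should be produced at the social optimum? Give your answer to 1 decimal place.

x* = 53.2

Social marginal benefit = demand + MEB = 215.6 - 2.9x.
Set SMB = MC: 215.6 - 2.9x = 34.7 + 0.5x → x* = 53.2059.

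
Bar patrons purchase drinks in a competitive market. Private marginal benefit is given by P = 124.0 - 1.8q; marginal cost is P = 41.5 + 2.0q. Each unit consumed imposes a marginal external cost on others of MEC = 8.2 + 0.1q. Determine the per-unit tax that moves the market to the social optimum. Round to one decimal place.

Social marginal benefit = demand − MEC = 115.8 - 1.9q.
Set SMB = MC: 115.8 - 1.9q = 41.5 + 2.0q → q* = 19.0513.
The Pigouvian tax equals MEC at q*: 8.2 + 0.1×19.0513 = 10.1051.

tax = 10.1 per unit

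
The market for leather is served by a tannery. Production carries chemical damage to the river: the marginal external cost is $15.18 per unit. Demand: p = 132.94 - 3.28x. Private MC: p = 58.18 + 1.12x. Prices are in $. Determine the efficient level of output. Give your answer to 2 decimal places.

Social marginal cost = private MC + MEC = 73.36 + 1.12x.
Set SMC = demand: 73.36 + 1.12x = 132.94 - 3.28x → x* = 13.5409.

x* = 13.54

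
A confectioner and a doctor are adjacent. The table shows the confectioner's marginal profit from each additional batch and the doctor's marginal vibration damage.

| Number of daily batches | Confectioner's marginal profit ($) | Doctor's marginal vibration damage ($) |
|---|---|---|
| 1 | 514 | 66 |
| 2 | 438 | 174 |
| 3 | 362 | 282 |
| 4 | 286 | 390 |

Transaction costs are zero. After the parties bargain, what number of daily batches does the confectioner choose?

Bargaining reaches the level where marginal profit last exceeds marginal vibration damage.
That holds through level 3 (362 ≥ 282) but not at 4 (286 < 390).

3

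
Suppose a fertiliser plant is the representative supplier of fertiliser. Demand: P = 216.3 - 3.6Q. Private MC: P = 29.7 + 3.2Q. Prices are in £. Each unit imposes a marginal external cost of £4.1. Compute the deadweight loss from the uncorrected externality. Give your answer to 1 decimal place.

Market equilibrium (private): 29.7 + 3.2Q = 216.3 - 3.6Q → Q_m = 27.4412.
Social marginal cost = private MC + MEC = 33.8 + 3.2Q.
Set SMC = demand: 33.8 + 3.2Q = 216.3 - 3.6Q → Q* = 26.8382.
Between Q* and Q_m the wedge SMC − demand runs linearly from 0 to MEC(Q_m), so the loss is a triangle.
DWL = ½ × 0.6030 × 4.1000 = 1.2362.

DWL = £1.2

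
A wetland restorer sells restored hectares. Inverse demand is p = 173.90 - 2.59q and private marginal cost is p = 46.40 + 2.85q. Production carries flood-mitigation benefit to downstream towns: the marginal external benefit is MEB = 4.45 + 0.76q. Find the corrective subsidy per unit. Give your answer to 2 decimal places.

Social marginal cost = private MC − MEB = 41.95 + 2.09q.
Set SMC = demand: 41.95 + 2.09q = 173.90 - 2.59q → q* = 28.1944.
The Pigouvian subsidy equals MEB at q*: 4.45 + 0.76×28.1944 = 25.8777.

subsidy = 25.88 per unit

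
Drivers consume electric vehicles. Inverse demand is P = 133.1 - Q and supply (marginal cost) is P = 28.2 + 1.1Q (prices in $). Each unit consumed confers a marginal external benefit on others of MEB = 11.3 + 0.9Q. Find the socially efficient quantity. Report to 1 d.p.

Social marginal benefit = demand + MEB = 144.4 - 0.1Q.
Set SMB = MC: 144.4 - 0.1Q = 28.2 + 1.1Q → Q* = 96.8333.

Q* = 96.8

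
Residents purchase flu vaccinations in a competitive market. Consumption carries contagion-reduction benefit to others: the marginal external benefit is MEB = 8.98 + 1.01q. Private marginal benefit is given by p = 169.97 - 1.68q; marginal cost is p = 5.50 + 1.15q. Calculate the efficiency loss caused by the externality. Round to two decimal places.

DWL = 1258.32

Market equilibrium (private): 5.50 + 1.15q = 169.97 - 1.68q → q_m = 58.1166.
Social marginal benefit = demand + MEB = 178.95 - 0.67q.
Set SMB = MC: 178.95 - 0.67q = 5.50 + 1.15q → q* = 95.3022.
Height of the DWL triangle at q_m is SMB(q_m) − MC(q_m) = MEB(q_m) = 67.6778.
DWL = ½ × 37.1856 × 67.6778 = 1258.3198.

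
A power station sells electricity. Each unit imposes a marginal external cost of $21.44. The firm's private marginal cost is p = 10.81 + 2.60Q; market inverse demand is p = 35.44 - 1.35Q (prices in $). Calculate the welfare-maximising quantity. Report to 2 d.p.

Q* = 0.81

Social marginal cost = private MC + MEC = 32.25 + 2.60Q.
Set SMC = demand: 32.25 + 2.60Q = 35.44 - 1.35Q → Q* = 0.8076.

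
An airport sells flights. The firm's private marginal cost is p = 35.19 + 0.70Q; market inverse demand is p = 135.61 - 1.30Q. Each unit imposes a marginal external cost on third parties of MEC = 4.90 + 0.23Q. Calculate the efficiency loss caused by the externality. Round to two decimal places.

Market equilibrium (private): 35.19 + 0.70Q = 135.61 - 1.30Q → Q_m = 50.2100.
Social marginal cost = private MC + MEC = 40.09 + 0.93Q.
Set SMC = demand: 40.09 + 0.93Q = 135.61 - 1.30Q → Q* = 42.8341.
The welfare-loss triangle has base |Q_m − Q*| and height MEC(Q_m) (the vertical gap between SMC and demand is zero at Q* and MEC at Q_m).
DWL = ½ × 7.3759 × 16.4483 = 60.6605.

DWL = 60.66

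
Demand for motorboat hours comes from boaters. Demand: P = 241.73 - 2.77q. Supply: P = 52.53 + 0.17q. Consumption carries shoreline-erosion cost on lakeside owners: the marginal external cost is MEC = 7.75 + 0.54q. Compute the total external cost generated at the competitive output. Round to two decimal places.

1616.92

Market equilibrium (private): 52.53 + 0.17q = 241.73 - 2.77q → q_m = 64.3537.
Total external cost = ∫₀^{q_m} (7.75 + 0.54q) dq = 7.75×64.3537 + ½×0.54×64.3537² = 1616.9188.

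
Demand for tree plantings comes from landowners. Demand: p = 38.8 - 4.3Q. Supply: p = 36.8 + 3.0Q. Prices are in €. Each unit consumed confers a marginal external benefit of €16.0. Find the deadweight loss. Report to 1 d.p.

Market equilibrium (private): 36.8 + 3.0Q = 38.8 - 4.3Q → Q_m = 0.2740.
Social marginal benefit = demand + MEB = 54.8 - 4.3Q.
Set SMB = MC: 54.8 - 4.3Q = 36.8 + 3.0Q → Q* = 2.4658.
Height of the DWL triangle at Q_m is SMB(Q_m) − MC(Q_m) = MEB(Q_m) = 16.0000.
DWL = ½ × 2.1918 × 16.0000 = 17.5344.

DWL = €17.5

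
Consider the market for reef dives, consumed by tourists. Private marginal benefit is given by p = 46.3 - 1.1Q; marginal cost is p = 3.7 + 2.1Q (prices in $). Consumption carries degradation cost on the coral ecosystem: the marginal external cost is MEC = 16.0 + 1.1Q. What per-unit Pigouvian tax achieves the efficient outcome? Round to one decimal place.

tax = $22.8 per unit

Social marginal benefit = demand − MEC = 30.3 - 2.2Q.
Set SMB = MC: 30.3 - 2.2Q = 3.7 + 2.1Q → Q* = 6.1860.
The Pigouvian tax equals MEC at Q*: 16.0 + 1.1×6.1860 = 22.8046.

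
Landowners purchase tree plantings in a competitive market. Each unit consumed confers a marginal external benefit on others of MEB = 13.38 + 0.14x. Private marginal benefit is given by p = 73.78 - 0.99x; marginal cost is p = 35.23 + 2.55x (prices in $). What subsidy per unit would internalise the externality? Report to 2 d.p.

Social marginal benefit = demand + MEB = 87.16 - 0.85x.
Set SMB = MC: 87.16 - 0.85x = 35.23 + 2.55x → x* = 15.2735.
The Pigouvian subsidy equals MEB at x*: 13.38 + 0.14×15.2735 = 15.5183.

subsidy = $15.52 per unit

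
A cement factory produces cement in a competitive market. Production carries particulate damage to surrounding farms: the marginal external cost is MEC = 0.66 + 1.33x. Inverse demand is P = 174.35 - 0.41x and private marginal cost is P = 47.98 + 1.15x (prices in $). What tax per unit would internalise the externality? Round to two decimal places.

tax = $58.51 per unit

Social marginal cost = private MC + MEC = 48.64 + 2.48x.
Set SMC = demand: 48.64 + 2.48x = 174.35 - 0.41x → x* = 43.4983.
The Pigouvian tax equals MEC at x*: 0.66 + 1.33×43.4983 = 58.5127.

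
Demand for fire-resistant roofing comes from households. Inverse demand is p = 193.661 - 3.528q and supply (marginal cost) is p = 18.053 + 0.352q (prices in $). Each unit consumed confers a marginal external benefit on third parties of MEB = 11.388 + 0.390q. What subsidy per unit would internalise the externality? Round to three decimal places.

subsidy = $32.284 per unit

Social marginal benefit = demand + MEB = 205.049 - 3.138q.
Set SMB = MC: 205.049 - 3.138q = 18.053 + 0.352q → q* = 53.5805.
The Pigouvian subsidy equals MEB at q*: 11.388 + 0.390×53.5805 = 32.2844.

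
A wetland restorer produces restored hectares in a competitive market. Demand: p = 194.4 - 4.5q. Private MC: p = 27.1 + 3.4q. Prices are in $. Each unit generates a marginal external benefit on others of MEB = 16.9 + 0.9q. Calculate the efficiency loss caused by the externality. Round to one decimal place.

Market equilibrium (private): 27.1 + 3.4q = 194.4 - 4.5q → q_m = 21.1772.
Social marginal cost = private MC − MEB = 10.2 + 2.5q.
Set SMC = demand: 10.2 + 2.5q = 194.4 - 4.5q → q* = 26.3143.
Height of the DWL triangle at q_m is demand(q_m) − SMC(q_m) = MEB(q_m) = 35.9595.
DWL = ½ × 5.1371 × 35.9595 = 92.3638.

DWL = $92.4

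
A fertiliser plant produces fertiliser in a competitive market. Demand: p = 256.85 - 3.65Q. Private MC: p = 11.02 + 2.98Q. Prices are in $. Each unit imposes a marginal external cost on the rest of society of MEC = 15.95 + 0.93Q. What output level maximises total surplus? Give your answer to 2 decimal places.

Social marginal cost = private MC + MEC = 26.97 + 3.91Q.
Set SMC = demand: 26.97 + 3.91Q = 256.85 - 3.65Q → Q* = 30.4074.

Q* = 30.41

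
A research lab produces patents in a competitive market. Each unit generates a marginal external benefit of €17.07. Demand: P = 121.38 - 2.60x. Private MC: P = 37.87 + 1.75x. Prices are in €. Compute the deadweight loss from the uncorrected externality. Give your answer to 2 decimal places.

DWL = €33.49

Market equilibrium (private): 37.87 + 1.75x = 121.38 - 2.60x → x_m = 19.1977.
Social marginal cost = private MC − MEB = 20.80 + 1.75x.
Set SMC = demand: 20.80 + 1.75x = 121.38 - 2.60x → x* = 23.1218.
The welfare-loss triangle has base |x_m − x*| and height MEB(x_m) (the vertical gap between SMC and demand is zero at x* and MEB at x_m).
DWL = ½ × 3.9241 × 17.0700 = 33.4922.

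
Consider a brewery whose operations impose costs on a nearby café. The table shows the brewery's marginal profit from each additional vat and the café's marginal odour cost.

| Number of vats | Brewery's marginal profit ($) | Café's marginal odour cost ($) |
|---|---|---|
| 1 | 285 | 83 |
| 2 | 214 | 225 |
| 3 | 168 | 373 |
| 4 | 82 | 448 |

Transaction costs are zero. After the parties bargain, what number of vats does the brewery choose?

1

Bargaining reaches the level where marginal profit last exceeds marginal odour cost.
That holds through level 1 (285 ≥ 83) but not at 2 (214 < 225).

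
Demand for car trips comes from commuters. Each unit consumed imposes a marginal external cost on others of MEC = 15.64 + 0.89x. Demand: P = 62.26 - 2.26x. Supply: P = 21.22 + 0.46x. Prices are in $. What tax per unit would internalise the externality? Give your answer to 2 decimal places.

tax = $21.90 per unit

Social marginal benefit = demand − MEC = 46.62 - 3.15x.
Set SMB = MC: 46.62 - 3.15x = 21.22 + 0.46x → x* = 7.0360.
The Pigouvian tax equals MEC at x*: 15.64 + 0.89×7.0360 = 21.9020.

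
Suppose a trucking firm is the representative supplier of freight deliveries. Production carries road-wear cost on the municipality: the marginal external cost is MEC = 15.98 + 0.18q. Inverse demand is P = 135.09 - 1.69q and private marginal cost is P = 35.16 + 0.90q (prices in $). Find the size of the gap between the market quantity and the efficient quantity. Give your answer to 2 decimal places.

Market equilibrium (private): 35.16 + 0.90q = 135.09 - 1.69q → q_m = 38.5830.
Social marginal cost = private MC + MEC = 51.14 + 1.08q.
Set SMC = demand: 51.14 + 1.08q = 135.09 - 1.69q → q* = 30.3069.
Gap = |38.5830 − 30.3069| = 8.2761.

8.28 units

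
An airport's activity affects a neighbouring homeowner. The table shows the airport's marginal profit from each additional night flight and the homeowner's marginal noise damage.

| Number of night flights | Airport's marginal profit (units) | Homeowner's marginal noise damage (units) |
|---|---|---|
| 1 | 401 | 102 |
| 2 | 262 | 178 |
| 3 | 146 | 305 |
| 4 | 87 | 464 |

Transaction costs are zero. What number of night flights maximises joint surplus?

2

Bargaining reaches the level where marginal profit last exceeds marginal noise damage.
That holds through level 2 (262 ≥ 178) but not at 3 (146 < 305).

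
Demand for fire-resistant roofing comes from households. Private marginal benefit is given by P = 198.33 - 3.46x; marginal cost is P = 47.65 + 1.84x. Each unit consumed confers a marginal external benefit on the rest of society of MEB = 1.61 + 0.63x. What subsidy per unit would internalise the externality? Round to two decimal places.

Social marginal benefit = demand + MEB = 199.94 - 2.83x.
Set SMB = MC: 199.94 - 2.83x = 47.65 + 1.84x → x* = 32.6103.
The Pigouvian subsidy equals MEB at x*: 1.61 + 0.63×32.6103 = 22.1545.

subsidy = 22.15 per unit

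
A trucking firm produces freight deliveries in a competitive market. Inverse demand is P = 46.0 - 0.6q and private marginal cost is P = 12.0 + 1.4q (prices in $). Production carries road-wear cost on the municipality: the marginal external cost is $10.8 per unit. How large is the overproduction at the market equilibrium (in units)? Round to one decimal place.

5.4 units

Market equilibrium (private): 12.0 + 1.4q = 46.0 - 0.6q → q_m = 17.0000.
Social marginal cost = private MC + MEC = 22.8 + 1.4q.
Set SMC = demand: 22.8 + 1.4q = 46.0 - 0.6q → q* = 11.6000.
Gap = |17.0000 − 11.6000| = 5.4000.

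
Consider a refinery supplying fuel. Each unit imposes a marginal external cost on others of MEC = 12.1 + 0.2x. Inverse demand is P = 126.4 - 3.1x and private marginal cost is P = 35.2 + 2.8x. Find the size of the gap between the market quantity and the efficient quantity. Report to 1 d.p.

2.5 units

Market equilibrium (private): 35.2 + 2.8x = 126.4 - 3.1x → x_m = 15.4576.
Social marginal cost = private MC + MEC = 47.3 + 3.0x.
Set SMC = demand: 47.3 + 3.0x = 126.4 - 3.1x → x* = 12.9672.
Gap = |15.4576 − 12.9672| = 2.4904.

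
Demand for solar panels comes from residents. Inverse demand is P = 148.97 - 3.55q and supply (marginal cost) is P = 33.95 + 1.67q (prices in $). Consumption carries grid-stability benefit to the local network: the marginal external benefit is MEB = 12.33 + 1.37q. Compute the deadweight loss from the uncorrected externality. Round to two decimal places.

DWL = $234.77

Market equilibrium (private): 33.95 + 1.67q = 148.97 - 3.55q → q_m = 22.0345.
Social marginal benefit = demand + MEB = 161.30 - 2.18q.
Set SMB = MC: 161.30 - 2.18q = 33.95 + 1.67q → q* = 33.0779.
Between q* and q_m the wedge SMB − MC runs linearly from 0 to MEB(q_m), so the loss is a triangle.
DWL = ½ × 11.0434 × 42.5172 = 234.7672.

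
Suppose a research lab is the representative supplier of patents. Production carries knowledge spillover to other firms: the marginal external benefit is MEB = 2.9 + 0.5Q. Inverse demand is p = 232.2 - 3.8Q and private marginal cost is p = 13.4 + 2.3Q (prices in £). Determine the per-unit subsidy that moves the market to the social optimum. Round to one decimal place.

Social marginal cost = private MC − MEB = 10.5 + 1.8Q.
Set SMC = demand: 10.5 + 1.8Q = 232.2 - 3.8Q → Q* = 39.5893.
The Pigouvian subsidy equals MEB at Q*: 2.9 + 0.5×39.5893 = 22.6947.

subsidy = £22.7 per unit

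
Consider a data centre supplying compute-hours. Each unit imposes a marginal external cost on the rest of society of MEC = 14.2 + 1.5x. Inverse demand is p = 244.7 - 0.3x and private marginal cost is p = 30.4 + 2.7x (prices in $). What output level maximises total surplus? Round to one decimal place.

Social marginal cost = private MC + MEC = 44.6 + 4.2x.
Set SMC = demand: 44.6 + 4.2x = 244.7 - 0.3x → x* = 44.4667.

x* = 44.5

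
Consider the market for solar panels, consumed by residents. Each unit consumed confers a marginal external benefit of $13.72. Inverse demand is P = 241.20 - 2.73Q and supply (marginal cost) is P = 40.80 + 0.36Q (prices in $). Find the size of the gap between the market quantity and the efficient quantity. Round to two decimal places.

Market equilibrium (private): 40.80 + 0.36Q = 241.20 - 2.73Q → Q_m = 64.8544.
Social marginal benefit = demand + MEB = 254.92 - 2.73Q.
Set SMB = MC: 254.92 - 2.73Q = 40.80 + 0.36Q → Q* = 69.2945.
Gap = |64.8544 − 69.2945| = 4.4401.

4.44 units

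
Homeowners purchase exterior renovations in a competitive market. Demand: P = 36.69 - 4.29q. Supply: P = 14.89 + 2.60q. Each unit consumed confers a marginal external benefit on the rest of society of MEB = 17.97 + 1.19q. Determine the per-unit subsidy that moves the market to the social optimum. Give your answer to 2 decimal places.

subsidy = 26.27 per unit

Social marginal benefit = demand + MEB = 54.66 - 3.10q.
Set SMB = MC: 54.66 - 3.10q = 14.89 + 2.60q → q* = 6.9772.
The Pigouvian subsidy equals MEB at q*: 17.97 + 1.19×6.9772 = 26.2729.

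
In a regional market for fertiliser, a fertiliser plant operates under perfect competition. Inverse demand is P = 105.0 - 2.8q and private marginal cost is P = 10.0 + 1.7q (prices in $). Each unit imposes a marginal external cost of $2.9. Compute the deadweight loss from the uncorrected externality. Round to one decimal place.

Market equilibrium (private): 10.0 + 1.7q = 105.0 - 2.8q → q_m = 21.1111.
Social marginal cost = private MC + MEC = 12.9 + 1.7q.
Set SMC = demand: 12.9 + 1.7q = 105.0 - 2.8q → q* = 20.4667.
Height of the DWL triangle at q_m is SMC(q_m) − demand(q_m) = MEC(q_m) = 2.9000.
DWL = ½ × 0.6444 × 2.9000 = 0.9344.

DWL = $0.9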